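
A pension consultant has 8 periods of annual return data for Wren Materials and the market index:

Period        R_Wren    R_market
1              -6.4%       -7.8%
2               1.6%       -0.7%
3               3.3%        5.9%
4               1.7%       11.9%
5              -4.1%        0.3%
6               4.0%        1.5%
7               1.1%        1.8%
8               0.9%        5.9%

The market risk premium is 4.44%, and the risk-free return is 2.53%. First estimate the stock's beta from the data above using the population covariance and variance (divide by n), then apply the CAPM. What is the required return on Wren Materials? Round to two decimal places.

Mean R_i = (-6.4 + 1.6 + 3.3 + 1.7 − 4.1 + 4.0 + 1.1 + 0.9) / 8 = 0.2625%
Mean R_m = (-7.8 − 0.7 + 5.9 + 11.9 + 0.3 + 1.5 + 1.8 + 5.9) / 8 = 2.3500%
Σ(R_i − R̄_i)(R_m − R̄_m) = 95.6250  ⇒  Cov = 95.6250 / 8 = 11.9531
Σ(R_m − R̄_m)² = 233.9600  ⇒  Var(R_m) = 233.9600 / 8 = 29.2450
β = Cov / Var(R_m) = 11.9531 / 29.2450 = 0.4087
E(R) = R_f + β × MRP = 2.53% + 0.4087 × 4.44% = 4.34%

4.34%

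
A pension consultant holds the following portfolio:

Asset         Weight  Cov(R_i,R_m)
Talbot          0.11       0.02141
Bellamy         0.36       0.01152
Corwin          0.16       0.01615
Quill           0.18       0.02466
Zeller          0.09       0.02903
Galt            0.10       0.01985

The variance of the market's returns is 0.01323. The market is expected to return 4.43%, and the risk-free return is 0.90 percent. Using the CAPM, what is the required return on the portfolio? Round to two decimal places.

β_Talbot = 0.02141 / 0.01323 = 1.6183
β_Bellamy = 0.01152 / 0.01323 = 0.8707
β_Corwin = 0.01615 / 0.01323 = 1.2207
β_Quill = 0.02466 / 0.01323 = 1.8639
β_Zeller = 0.02903 / 0.01323 = 2.1943
β_Galt = 0.01985 / 0.01323 = 1.5004
β_P = Σ w_i β_i = 0.11×1.6183 + 0.36×0.8707 + 0.16×1.2207 + 0.18×1.8639 + 0.09×2.1943 + 0.10×1.5004 = 1.3698
MRP = 4.43% − 0.90% = 3.53%
E(R_P) = R_f + β_P × MRP = 0.90% + 1.3698 × 3.53% = 5.74%

5.74%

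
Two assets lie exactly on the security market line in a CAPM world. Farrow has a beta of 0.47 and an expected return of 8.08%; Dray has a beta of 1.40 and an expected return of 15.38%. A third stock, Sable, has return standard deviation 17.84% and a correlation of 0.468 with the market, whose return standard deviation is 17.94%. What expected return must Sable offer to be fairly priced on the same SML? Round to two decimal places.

8.04%

MRP = (15.38% − 8.08%) / (1.40 − 0.47) = 7.8495%
R_f = 8.08% − 0.47 × 7.8495% = 4.3907%
β_Sable = ρ·σ_i/σ_m = 0.468 × 17.84 / 17.94 = 0.4654
E(R_Sable) = R_f + β × MRP = 4.3907% + 0.4654 × 7.8495% = 8.04%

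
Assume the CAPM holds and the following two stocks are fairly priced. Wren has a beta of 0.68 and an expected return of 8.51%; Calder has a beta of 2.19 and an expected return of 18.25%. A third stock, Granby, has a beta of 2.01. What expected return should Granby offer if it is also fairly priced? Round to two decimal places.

MRP (SML slope) = (18.25% − 8.51%) / (2.19 − 0.68) = 9.74% / 1.51 = 6.4503%
R_f (intercept) = 8.51% − 0.68 × 6.4503% = 4.1238%
E(R_Granby) = R_f + β × MRP = 4.1238% + 2.01 × 6.4503% = 17.09%

17.09%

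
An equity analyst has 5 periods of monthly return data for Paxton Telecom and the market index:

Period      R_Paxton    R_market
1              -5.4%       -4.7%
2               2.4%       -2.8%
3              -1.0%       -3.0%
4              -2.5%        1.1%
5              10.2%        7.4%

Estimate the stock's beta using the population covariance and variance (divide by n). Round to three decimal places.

1.019

Mean R_i = (-5.4 + 2.4 − 1.0 − 2.5 + 10.2) / 5 = 0.7400%
Mean R_m = (-4.7 − 2.8 − 3.0 + 1.1 + 7.4) / 5 = -0.4000%
Σ(R_i − R̄_i)(R_m − R̄_m) = 95.8700  ⇒  Cov = 95.8700 / 5 = 19.1740
Σ(R_m − R̄_m)² = 94.1000  ⇒  Var(R_m) = 94.1000 / 5 = 18.8200
β = Cov / Var(R_m) = 19.1740 / 18.8200 = 1.0188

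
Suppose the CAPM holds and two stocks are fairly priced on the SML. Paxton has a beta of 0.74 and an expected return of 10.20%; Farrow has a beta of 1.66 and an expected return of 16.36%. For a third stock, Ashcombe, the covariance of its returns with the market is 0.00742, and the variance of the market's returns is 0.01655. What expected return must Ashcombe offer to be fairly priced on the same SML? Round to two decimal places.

MRP = (16.36% − 10.20%) / (1.66 − 0.74) = 6.6957%
R_f = 10.20% − 0.74 × 6.6957% = 5.2452%
β_Ashcombe = Cov / Var(R_m) = 0.00742 / 0.01655 = 0.4483
E(R_Ashcombe) = R_f + β × MRP = 5.2452% + 0.4483 × 6.6957% = 8.25%

8.25%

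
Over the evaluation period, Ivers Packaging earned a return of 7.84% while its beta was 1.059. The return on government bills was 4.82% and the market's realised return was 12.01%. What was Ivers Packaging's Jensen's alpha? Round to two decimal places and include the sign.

Market excess return = 12.01% − 4.82% = 7.19%
CAPM benchmark = R_f + β(R_m − R_f) = 4.82% + 1.059 × 7.19% = 12.43421%
α = actual − benchmark = 7.84% − 12.43421% = -4.59%

-4.59%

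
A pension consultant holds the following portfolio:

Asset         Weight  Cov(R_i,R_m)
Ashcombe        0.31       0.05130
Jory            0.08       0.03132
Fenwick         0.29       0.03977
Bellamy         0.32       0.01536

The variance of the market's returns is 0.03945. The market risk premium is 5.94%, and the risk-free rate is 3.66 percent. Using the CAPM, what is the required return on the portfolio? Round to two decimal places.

8.91%

β_Ashcombe = 0.05130 / 0.03945 = 1.3004
β_Jory = 0.03132 / 0.03945 = 0.7939
β_Fenwick = 0.03977 / 0.03945 = 1.0081
β_Bellamy = 0.01536 / 0.03945 = 0.3894
β_P = Σ w_i β_i = 0.31×1.3004 + 0.08×0.7939 + 0.29×1.0081 + 0.32×0.3894 = 0.8836
E(R_P) = R_f + β_P × MRP = 3.66% + 0.8836 × 5.94% = 8.91%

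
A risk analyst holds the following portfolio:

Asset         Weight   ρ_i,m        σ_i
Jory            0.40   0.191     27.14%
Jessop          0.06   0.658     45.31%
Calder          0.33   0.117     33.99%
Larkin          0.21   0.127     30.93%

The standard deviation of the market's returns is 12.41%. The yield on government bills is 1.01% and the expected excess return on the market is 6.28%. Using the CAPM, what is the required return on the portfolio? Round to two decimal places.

4.05%

β_Jory = 0.191 × 27.14% / 12.41% = 0.4177
β_Jessop = 0.658 × 45.31% / 12.41% = 2.4024
β_Calder = 0.117 × 33.99% / 12.41% = 0.3205
β_Larkin = 0.127 × 30.93% / 12.41% = 0.3165
β_P = Σ w_i β_i = 0.40×0.4177 + 0.06×2.4024 + 0.33×0.3205 + 0.21×0.3165 = 0.4835
E(R_P) = R_f + β_P × MRP = 1.01% + 0.4835 × 6.28% = 4.05%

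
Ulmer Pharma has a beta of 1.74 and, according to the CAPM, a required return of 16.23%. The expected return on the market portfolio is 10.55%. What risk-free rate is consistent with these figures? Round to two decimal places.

2.87%

E(R) = R_f + β(E(R_m) − R_f) = R_f(1 − β) + β·E(R_m)
16.23% = R_f × (1 − 1.74) + 1.74 × 10.55%
16.23% = R_f × -0.74 + 18.3570%
R_f = (16.23% − 18.3570%) / -0.74 = 2.87%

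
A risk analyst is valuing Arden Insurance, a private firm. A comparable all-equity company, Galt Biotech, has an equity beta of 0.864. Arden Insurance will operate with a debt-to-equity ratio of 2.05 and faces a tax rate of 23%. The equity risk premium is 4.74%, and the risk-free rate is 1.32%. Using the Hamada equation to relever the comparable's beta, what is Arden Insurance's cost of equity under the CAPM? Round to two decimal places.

11.88%

β_L = β_U × [1 + (1 − t)(D/E)] = 0.864 × [1 + (1 − 0.23) × 2.05]
    = 0.864 × [1 + 0.77 × 2.05] = 0.864 × 2.5785 = 2.2278
E(R) = R_f + β_L × MRP = 1.32% + 2.2278 × 4.74% = 11.88%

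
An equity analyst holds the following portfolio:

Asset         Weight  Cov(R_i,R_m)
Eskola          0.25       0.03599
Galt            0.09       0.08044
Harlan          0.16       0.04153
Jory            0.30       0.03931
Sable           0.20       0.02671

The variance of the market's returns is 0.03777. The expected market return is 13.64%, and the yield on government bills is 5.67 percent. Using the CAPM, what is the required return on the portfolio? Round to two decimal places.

14.11%

β_Eskola = 0.03599 / 0.03777 = 0.9529
β_Galt = 0.08044 / 0.03777 = 2.1297
β_Harlan = 0.04153 / 0.03777 = 1.0995
β_Jory = 0.03931 / 0.03777 = 1.0408
β_Sable = 0.02671 / 0.03777 = 0.7072
β_P = Σ w_i β_i = 0.25×0.9529 + 0.09×2.1297 + 0.16×1.0995 + 0.30×1.0408 + 0.20×0.7072 = 1.0595
MRP = 13.64% − 5.67% = 7.97%
E(R_P) = R_f + β_P × MRP = 5.67% + 1.0595 × 7.97% = 14.11%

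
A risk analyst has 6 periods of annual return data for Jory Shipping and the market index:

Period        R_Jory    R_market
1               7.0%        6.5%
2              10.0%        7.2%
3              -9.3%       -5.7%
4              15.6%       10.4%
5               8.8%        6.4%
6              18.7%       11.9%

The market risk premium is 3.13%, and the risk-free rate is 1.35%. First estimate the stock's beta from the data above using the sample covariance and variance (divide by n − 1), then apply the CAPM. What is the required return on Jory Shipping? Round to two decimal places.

Mean R_i = (7.0 + 10.0 − 9.3 + 15.6 + 8.8 + 18.7) / 6 = 8.4667%
Mean R_m = (6.5 + 7.2 − 5.7 + 10.4 + 6.4 + 11.9) / 6 = 6.1167%
Σ(R_i − R̄_i)(R_m − R̄_m) = 300.8733  ⇒  Cov = 300.8733 / 5 = 60.1747
Σ(R_m − R̄_m)² = 192.8283  ⇒  Var(R_m) = 192.8283 / 5 = 38.5657
β = Cov / Var(R_m) = 60.1747 / 38.5657 = 1.5603
E(R) = R_f + β × MRP = 1.35% + 1.5603 × 3.13% = 6.23%

6.23%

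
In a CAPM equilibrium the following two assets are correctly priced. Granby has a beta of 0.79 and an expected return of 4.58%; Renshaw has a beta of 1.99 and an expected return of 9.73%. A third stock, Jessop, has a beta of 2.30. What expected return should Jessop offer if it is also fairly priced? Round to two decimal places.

11.06%

MRP (SML slope) = (9.73% − 4.58%) / (1.99 − 0.79) = 5.15% / 1.20 = 4.2917%
R_f (intercept) = 4.58% − 0.79 × 4.2917% = 1.1896%
E(R_Jessop) = R_f + β × MRP = 1.1896% + 2.30 × 4.2917% = 11.06%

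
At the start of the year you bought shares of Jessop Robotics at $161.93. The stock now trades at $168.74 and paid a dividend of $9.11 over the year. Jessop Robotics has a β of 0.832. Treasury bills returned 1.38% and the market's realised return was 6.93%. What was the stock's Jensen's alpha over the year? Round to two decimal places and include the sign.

Realised HPR = (P1 + D1 − P0) / P0 = (168.74 + 9.11 − 161.93) / 161.93 = 15.92 / 161.93 = 9.8314%
MRP = 6.93% − 1.38% = 5.55%
CAPM required = R_f + β·MRP = 1.38% + 0.832 × 5.55% = 5.99760%
α = realised − required = 9.8314% − 5.99760% = +3.83%

+3.83%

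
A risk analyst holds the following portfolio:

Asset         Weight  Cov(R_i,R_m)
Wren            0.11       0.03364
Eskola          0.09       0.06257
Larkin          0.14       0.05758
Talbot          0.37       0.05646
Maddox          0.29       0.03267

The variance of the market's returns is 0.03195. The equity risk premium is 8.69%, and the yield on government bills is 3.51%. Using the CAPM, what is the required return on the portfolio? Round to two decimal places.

β_Wren = 0.03364 / 0.03195 = 1.0529
β_Eskola = 0.06257 / 0.03195 = 1.9584
β_Larkin = 0.05758 / 0.03195 = 1.8022
β_Talbot = 0.05646 / 0.03195 = 1.7671
β_Maddox = 0.03267 / 0.03195 = 1.0225
β_P = Σ w_i β_i = 0.11×1.0529 + 0.09×1.9584 + 0.14×1.8022 + 0.37×1.7671 + 0.29×1.0225 = 1.4947
E(R_P) = R_f + β_P × MRP = 3.51% + 1.4947 × 8.69% = 16.50%

16.50%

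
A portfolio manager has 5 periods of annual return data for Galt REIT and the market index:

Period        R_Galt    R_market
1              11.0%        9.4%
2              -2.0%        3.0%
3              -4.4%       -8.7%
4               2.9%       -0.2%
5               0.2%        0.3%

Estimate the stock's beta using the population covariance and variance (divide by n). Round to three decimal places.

0.759

Mean R_i = (11.0 − 2.0 − 4.4 + 2.9 + 0.2) / 5 = 1.5400%
Mean R_m = (9.4 + 3.0 − 8.7 − 0.2 + 0.3) / 5 = 0.7600%
Σ(R_i − R̄_i)(R_m − R̄_m) = 129.3080  ⇒  Cov = 129.3080 / 5 = 25.8616
Σ(R_m − R̄_m)² = 170.2920  ⇒  Var(R_m) = 170.2920 / 5 = 34.0584
β = Cov / Var(R_m) = 25.8616 / 34.0584 = 0.7593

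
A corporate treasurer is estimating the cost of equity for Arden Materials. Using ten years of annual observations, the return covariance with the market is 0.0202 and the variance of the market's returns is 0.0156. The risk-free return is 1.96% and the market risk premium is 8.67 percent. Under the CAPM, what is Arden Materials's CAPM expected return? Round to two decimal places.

β = Cov(R_i, R_m) / Var(R_m) = 0.0202 / 0.0156 = 1.2949
E(R) = R_f + β × MRP = 1.96% + 1.2949 × 8.67% = 13.19%

13.19%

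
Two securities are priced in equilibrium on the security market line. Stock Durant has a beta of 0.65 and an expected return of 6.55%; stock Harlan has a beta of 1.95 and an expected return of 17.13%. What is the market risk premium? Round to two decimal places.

8.14%

Both satisfy E(R) = R_f + β·MRP, so the slope of the SML is
MRP = (17.13% − 6.55%) / (1.95 − 0.65) = 10.58% / 1.30 = 8.1385%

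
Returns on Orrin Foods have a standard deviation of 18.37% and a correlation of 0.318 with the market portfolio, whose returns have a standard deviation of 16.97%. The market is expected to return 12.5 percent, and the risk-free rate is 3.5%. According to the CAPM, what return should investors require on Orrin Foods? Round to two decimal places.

6.60%

β = ρ × σ_i / σ_m = 0.318 × 18.37% / 16.97% = 0.3442
MRP = 12.5% − 3.5% = 9.00%
E(R) = 3.5% + 0.3442 × 9.0% = 6.60%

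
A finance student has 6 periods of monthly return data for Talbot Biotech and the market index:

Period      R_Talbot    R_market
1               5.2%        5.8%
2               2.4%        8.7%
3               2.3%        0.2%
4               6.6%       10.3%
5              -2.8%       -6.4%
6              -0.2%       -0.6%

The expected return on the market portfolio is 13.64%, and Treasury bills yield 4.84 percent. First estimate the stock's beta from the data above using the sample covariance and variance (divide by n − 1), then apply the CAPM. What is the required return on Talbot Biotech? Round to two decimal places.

Mean R_i = (5.2 + 2.4 + 2.3 + 6.6 − 2.8 − 0.2) / 6 = 2.2500%
Mean R_m = (5.8 + 8.7 + 0.2 + 10.3 − 6.4 − 0.6) / 6 = 3.0000%
Σ(R_i − R̄_i)(R_m − R̄_m) = 97.0200  ⇒  Cov = 97.0200 / 5 = 19.4040
Σ(R_m − R̄_m)² = 202.7800  ⇒  Var(R_m) = 202.7800 / 5 = 40.5560
β = Cov / Var(R_m) = 19.4040 / 40.5560 = 0.4784
MRP = 13.64% − 4.84% = 8.80%
E(R) = R_f + β × MRP = 4.84% + 0.4784 × 8.80% = 9.05%

9.05%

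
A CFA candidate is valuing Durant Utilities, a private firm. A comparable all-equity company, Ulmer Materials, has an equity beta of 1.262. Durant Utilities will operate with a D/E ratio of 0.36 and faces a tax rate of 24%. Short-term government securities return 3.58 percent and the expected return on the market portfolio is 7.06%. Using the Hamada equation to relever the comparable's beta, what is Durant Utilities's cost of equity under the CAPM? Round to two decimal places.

β_L = β_U × [1 + (1 − t)(D/E)] = 1.262 × [1 + (1 − 0.24) × 0.36]
    = 1.262 × [1 + 0.76 × 0.36] = 1.262 × 1.2736 = 1.6073
MRP = 7.06% − 3.58% = 3.48%
E(R) = R_f + β_L × MRP = 3.58% + 1.6073 × 3.48% = 9.17%

9.17%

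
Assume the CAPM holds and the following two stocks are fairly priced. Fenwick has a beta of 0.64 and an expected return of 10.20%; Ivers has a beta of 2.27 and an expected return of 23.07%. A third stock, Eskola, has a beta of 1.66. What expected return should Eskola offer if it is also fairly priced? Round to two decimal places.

18.25%

MRP (SML slope) = (23.07% − 10.20%) / (2.27 − 0.64) = 12.87% / 1.63 = 7.8957%
R_f (intercept) = 10.20% − 0.64 × 7.8957% = 5.1468%
E(R_Eskola) = R_f + β × MRP = 5.1468% + 1.66 × 7.8957% = 18.25%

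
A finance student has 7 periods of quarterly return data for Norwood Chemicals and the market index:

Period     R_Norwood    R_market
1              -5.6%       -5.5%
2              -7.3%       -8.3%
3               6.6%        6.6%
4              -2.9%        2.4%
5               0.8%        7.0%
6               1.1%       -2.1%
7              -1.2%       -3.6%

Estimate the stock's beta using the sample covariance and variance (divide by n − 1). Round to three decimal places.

0.616

Mean R_i = (-5.6 − 7.3 + 6.6 − 2.9 + 0.8 + 1.1 − 1.2) / 7 = -1.2143%
Mean R_m = (-5.5 − 8.3 + 6.6 + 2.4 + 7.0 − 2.1 − 3.6) / 7 = -0.5000%
Σ(R_i − R̄_i)(R_m − R̄_m) = 131.3500  ⇒  Cov = 131.3500 / 6 = 21.8917
Σ(R_m − R̄_m)² = 213.0800  ⇒  Var(R_m) = 213.0800 / 6 = 35.5133
β = Cov / Var(R_m) = 21.8917 / 35.5133 = 0.6164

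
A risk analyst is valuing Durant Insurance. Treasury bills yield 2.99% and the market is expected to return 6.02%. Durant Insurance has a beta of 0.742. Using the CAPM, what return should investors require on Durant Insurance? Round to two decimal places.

5.24%

Market risk premium = E(R_m) − R_f = 6.02% − 2.99% = 3.03%
E(R) = R_f + β × MRP = 2.99% + 0.742 × 3.03% = 5.24%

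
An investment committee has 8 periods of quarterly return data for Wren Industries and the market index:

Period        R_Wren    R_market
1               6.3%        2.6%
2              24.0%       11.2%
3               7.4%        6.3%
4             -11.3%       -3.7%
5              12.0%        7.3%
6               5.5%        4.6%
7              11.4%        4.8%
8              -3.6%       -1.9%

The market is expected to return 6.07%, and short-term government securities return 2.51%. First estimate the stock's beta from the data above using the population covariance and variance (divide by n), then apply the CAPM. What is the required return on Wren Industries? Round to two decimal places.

Mean R_i = (6.3 + 24.0 + 7.4 − 11.3 + 12.0 + 5.5 + 11.4 − 3.6) / 8 = 6.4625%
Mean R_m = (2.6 + 11.2 + 6.3 − 3.7 + 7.3 + 4.6 + 4.8 − 1.9) / 8 = 3.9000%
Σ(R_i − R̄_i)(R_m − R̄_m) = 346.4400  ⇒  Cov = 346.4400 / 8 = 43.3050
Σ(R_m − R̄_m)² = 165.0000  ⇒  Var(R_m) = 165.0000 / 8 = 20.6250
β = Cov / Var(R_m) = 43.3050 / 20.6250 = 2.0996
MRP = 6.07% − 2.51% = 3.56%
E(R) = R_f + β × MRP = 2.51% + 2.0996 × 3.56% = 9.98%

9.98%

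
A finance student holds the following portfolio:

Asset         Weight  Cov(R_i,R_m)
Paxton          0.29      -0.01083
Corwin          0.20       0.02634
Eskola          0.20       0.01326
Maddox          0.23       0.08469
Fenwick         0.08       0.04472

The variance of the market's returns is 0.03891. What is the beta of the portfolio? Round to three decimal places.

0.715

β_Paxton = -0.01083 / 0.03891 = -0.2783
β_Corwin = 0.02634 / 0.03891 = 0.6769
β_Eskola = 0.01326 / 0.03891 = 0.3408
β_Maddox = 0.08469 / 0.03891 = 2.1766
β_Fenwick = 0.04472 / 0.03891 = 1.1493
β_P = Σ w_i β_i = 0.29×-0.2783 + 0.20×0.6769 + 0.20×0.3408 + 0.23×2.1766 + 0.08×1.1493 = 0.7154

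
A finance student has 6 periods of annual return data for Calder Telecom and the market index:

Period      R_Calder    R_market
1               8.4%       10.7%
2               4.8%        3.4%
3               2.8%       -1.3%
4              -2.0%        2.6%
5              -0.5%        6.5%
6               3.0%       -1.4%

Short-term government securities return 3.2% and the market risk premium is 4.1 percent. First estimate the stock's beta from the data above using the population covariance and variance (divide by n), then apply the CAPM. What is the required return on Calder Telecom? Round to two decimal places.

Mean R_i = (8.4 + 4.8 + 2.8 − 2.0 − 0.5 + 3.0) / 6 = 2.7500%
Mean R_m = (10.7 + 3.4 − 1.3 + 2.6 + 6.5 − 1.4) / 6 = 3.4167%
Σ(R_i − R̄_i)(R_m − R̄_m) = 33.5350  ⇒  Cov = 33.5350 / 6 = 5.5892
Σ(R_m − R̄_m)² = 108.6683  ⇒  Var(R_m) = 108.6683 / 6 = 18.1114
β = Cov / Var(R_m) = 5.5892 / 18.1114 = 0.3086
E(R) = R_f + β × MRP = 3.2% + 0.3086 × 4.1% = 4.47%

4.47%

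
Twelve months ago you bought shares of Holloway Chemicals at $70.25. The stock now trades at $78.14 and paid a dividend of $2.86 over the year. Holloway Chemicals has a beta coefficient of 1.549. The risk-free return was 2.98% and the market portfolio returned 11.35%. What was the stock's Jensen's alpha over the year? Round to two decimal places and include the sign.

-0.64%

Realised HPR = (P1 + D1 − P0) / P0 = (78.14 + 2.86 − 70.25) / 70.25 = 10.75 / 70.25 = 15.3025%
MRP = 11.35% − 2.98% = 8.37%
CAPM required = R_f + β·MRP = 2.98% + 1.549 × 8.37% = 15.94513%
α = realised − required = 15.3025% − 15.94513% = -0.64%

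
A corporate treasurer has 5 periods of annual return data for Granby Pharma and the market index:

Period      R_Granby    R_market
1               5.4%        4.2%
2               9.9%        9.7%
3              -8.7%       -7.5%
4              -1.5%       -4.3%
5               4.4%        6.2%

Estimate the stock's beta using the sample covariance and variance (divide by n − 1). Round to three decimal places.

Mean R_i = (5.4 + 9.9 − 8.7 − 1.5 + 4.4) / 5 = 1.9000%
Mean R_m = (4.2 + 9.7 − 7.5 − 4.3 + 6.2) / 5 = 1.6600%
Σ(R_i − R̄_i)(R_m − R̄_m) = 201.9200  ⇒  Cov = 201.9200 / 4 = 50.4800
Σ(R_m − R̄_m)² = 211.1320  ⇒  Var(R_m) = 211.1320 / 4 = 52.7830
β = Cov / Var(R_m) = 50.4800 / 52.7830 = 0.9564

0.956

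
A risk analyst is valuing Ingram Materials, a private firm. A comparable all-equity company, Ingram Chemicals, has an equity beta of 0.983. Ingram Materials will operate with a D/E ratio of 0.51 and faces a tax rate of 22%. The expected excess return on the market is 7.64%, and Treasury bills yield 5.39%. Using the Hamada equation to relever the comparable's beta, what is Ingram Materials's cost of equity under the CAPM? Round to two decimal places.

β_L = β_U × [1 + (1 − t)(D/E)] = 0.983 × [1 + (1 − 0.22) × 0.51]
    = 0.983 × [1 + 0.78 × 0.51] = 0.983 × 1.3978 = 1.3740
E(R) = R_f + β_L × MRP = 5.39% + 1.3740 × 7.64% = 15.89%

15.89%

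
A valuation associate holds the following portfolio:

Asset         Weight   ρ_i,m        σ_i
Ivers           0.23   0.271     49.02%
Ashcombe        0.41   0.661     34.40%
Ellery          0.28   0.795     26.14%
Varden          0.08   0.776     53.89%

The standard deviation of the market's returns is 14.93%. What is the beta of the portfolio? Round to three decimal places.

β_Ivers = 0.271 × 49.02% / 14.93% = 0.8898
β_Ashcombe = 0.661 × 34.40% / 14.93% = 1.5230
β_Ellery = 0.795 × 26.14% / 14.93% = 1.3919
β_Varden = 0.776 × 53.89% / 14.93% = 2.8010
β_P = Σ w_i β_i = 0.23×0.8898 + 0.41×1.5230 + 0.28×1.3919 + 0.08×2.8010 = 1.4429

1.443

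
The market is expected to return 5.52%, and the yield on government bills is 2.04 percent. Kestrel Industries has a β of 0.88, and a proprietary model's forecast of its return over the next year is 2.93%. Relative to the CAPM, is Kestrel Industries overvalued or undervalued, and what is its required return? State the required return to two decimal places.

Overvalued; required return 5.10%

MRP = 5.52% − 2.04% = 3.48%
Required return = R_f + β·MRP = 2.04% + 0.88 × 3.48% = 5.10%
Forecast 2.93% < required 5.10% → the stock plots below the SML → overvalued.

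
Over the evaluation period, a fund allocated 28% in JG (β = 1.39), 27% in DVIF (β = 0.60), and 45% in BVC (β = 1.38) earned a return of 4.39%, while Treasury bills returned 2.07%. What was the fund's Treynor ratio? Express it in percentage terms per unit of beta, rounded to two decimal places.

1.98%

β_P = 0.28×1.39 + 0.27×0.60 + 0.45×1.38 = 1.1722
Treynor = (R_P − R_f) / β_P = (4.39% − 2.07%) / 1.1722 = 2.32% / 1.1722 = 1.98%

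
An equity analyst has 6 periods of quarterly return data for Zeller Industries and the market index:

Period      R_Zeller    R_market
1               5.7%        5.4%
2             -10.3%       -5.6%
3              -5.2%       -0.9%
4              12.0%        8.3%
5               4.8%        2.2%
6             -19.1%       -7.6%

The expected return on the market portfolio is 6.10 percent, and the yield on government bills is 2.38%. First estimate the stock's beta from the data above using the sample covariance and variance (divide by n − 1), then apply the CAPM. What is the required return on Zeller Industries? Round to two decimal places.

9.19%

Mean R_i = (5.7 − 10.3 − 5.2 + 12.0 + 4.8 − 19.1) / 6 = -2.0167%
Mean R_m = (5.4 − 5.6 − 0.9 + 8.3 + 2.2 − 7.6) / 6 = 0.3000%
Σ(R_i − R̄_i)(R_m − R̄_m) = 352.0900  ⇒  Cov = 352.0900 / 5 = 70.4180
Σ(R_m − R̄_m)² = 192.2800  ⇒  Var(R_m) = 192.2800 / 5 = 38.4560
β = Cov / Var(R_m) = 70.4180 / 38.4560 = 1.8311
MRP = 6.10% − 2.38% = 3.72%
E(R) = R_f + β × MRP = 2.38% + 1.8311 × 3.72% = 9.19%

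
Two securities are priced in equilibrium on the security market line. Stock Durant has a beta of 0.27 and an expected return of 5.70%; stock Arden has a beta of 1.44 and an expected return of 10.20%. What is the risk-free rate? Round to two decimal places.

Both satisfy E(R) = R_f + β·MRP, so the slope of the SML is
MRP = (10.20% − 5.70%) / (1.44 − 0.27) = 4.50% / 1.17 = 3.8462%
R_f = E(R_Durant) − β_Durant·MRP = 5.70% − 0.27 × 3.8462% = 4.6615%

4.66%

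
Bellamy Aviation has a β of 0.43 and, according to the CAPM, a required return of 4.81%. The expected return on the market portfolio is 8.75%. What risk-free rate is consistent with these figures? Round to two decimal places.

E(R) = R_f + β(E(R_m) − R_f) = R_f(1 − β) + β·E(R_m)
4.81% = R_f × (1 − 0.43) + 0.43 × 8.75%
4.81% = R_f × 0.57 + 3.7625%
R_f = (4.81% − 3.7625%) / 0.57 = 1.84%

1.84%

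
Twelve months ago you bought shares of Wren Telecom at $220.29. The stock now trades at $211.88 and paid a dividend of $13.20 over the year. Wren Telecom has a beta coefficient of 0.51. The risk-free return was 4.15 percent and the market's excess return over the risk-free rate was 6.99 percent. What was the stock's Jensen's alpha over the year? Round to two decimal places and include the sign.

-5.54%

Realised HPR = (P1 + D1 − P0) / P0 = (211.88 + 13.20 − 220.29) / 220.29 = 4.79 / 220.29 = 2.1744%
CAPM required = R_f + β·MRP = 4.15% + 0.51 × 6.99% = 7.7149%
α = realised − required = 2.1744% − 7.7149% = -5.54%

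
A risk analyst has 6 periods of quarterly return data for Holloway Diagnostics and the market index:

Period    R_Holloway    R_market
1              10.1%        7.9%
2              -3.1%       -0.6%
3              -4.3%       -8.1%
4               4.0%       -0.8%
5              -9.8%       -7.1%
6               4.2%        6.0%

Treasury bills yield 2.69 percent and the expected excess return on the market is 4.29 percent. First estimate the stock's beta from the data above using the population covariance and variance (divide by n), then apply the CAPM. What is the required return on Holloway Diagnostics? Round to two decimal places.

Mean R_i = (10.1 − 3.1 − 4.3 + 4.0 − 9.8 + 4.2) / 6 = 0.1833%
Mean R_m = (7.9 − 0.6 − 8.1 − 0.8 − 7.1 + 6.0) / 6 = -0.4500%
Σ(R_i − R̄_i)(R_m − R̄_m) = 208.5550  ⇒  Cov = 208.5550 / 6 = 34.7592
Σ(R_m − R̄_m)² = 214.2150  ⇒  Var(R_m) = 214.2150 / 6 = 35.7025
β = Cov / Var(R_m) = 34.7592 / 35.7025 = 0.9736
E(R) = R_f + β × MRP = 2.69% + 0.9736 × 4.29% = 6.87%

6.87%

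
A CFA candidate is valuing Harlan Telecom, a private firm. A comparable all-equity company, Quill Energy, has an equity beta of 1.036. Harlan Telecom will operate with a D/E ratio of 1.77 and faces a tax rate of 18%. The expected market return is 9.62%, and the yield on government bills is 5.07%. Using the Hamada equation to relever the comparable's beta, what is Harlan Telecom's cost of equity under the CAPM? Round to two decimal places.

16.63%

β_L = β_U × [1 + (1 − t)(D/E)] = 1.036 × [1 + (1 − 0.18) × 1.77]
    = 1.036 × [1 + 0.82 × 1.77] = 1.036 × 2.4514 = 2.5397
MRP = 9.62% − 5.07% = 4.55%
E(R) = R_f + β_L × MRP = 5.07% + 2.5397 × 4.55% = 16.63%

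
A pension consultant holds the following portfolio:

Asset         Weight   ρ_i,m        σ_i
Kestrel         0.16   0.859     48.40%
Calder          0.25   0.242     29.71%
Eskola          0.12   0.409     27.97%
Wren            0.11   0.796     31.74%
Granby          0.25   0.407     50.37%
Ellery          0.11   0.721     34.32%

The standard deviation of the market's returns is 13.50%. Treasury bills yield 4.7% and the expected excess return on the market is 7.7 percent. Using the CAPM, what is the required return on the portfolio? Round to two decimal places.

β_Kestrel = 0.859 × 48.40% / 13.50% = 3.0797
β_Calder = 0.242 × 29.71% / 13.50% = 0.5326
β_Eskola = 0.409 × 27.97% / 13.50% = 0.8474
β_Wren = 0.796 × 31.74% / 13.50% = 1.8715
β_Granby = 0.407 × 50.37% / 13.50% = 1.5186
β_Ellery = 0.721 × 34.32% / 13.50% = 1.8329
β_P = Σ w_i β_i = 0.16×3.0797 + 0.25×0.5326 + 0.12×0.8474 + 0.11×1.8715 + 0.25×1.5186 + 0.11×1.8329 = 1.5147
E(R_P) = R_f + β_P × MRP = 4.7% + 1.5147 × 7.7% = 16.36%

16.36%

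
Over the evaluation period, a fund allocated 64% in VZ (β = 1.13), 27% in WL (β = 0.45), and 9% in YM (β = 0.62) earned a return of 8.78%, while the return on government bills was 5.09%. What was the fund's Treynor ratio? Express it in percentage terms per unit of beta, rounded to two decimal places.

4.10%

β_P = 0.64×1.13 + 0.27×0.45 + 0.09×0.62 = 0.9005
Treynor = (R_P − R_f) / β_P = (8.78% − 5.09%) / 0.9005 = 3.69% / 0.9005 = 4.10%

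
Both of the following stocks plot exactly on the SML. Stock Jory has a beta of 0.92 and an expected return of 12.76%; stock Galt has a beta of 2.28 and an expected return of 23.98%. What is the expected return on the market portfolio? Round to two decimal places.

13.42%

Both satisfy E(R) = R_f + β·MRP, so the slope of the SML is
MRP = (23.98% − 12.76%) / (2.28 − 0.92) = 11.22% / 1.36 = 8.2500%
R_f = E(R_Jory) − β_Jory·MRP = 12.76% − 0.92 × 8.2500% = 5.1700%
E(R_m) = R_f + MRP = 5.1700% + 8.2500% = 13.42%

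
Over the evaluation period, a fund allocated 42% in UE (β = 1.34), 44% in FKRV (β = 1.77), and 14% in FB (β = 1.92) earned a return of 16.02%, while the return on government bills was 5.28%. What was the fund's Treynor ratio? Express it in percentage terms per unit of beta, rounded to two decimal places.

β_P = 0.42×1.34 + 0.44×1.77 + 0.14×1.92 = 1.6104
Treynor = (R_P − R_f) / β_P = (16.02% − 5.28%) / 1.6104 = 10.74% / 1.6104 = 6.67%

6.67%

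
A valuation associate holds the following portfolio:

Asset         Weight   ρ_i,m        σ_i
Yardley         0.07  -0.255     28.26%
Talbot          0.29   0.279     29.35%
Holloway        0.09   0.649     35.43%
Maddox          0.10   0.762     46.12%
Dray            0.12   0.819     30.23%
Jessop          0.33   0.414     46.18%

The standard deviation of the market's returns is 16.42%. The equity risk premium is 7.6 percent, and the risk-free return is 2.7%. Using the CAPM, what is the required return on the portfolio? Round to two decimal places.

10.45%

β_Yardley = -0.255 × 28.26% / 16.42% = -0.4389
β_Talbot = 0.279 × 29.35% / 16.42% = 0.4987
β_Holloway = 0.649 × 35.43% / 16.42% = 1.4004
β_Maddox = 0.762 × 46.12% / 16.42% = 2.1403
β_Dray = 0.819 × 30.23% / 16.42% = 1.5078
β_Jessop = 0.414 × 46.18% / 16.42% = 1.1643
β_P = Σ w_i β_i = 0.07×-0.4389 + 0.29×0.4987 + 0.09×1.4004 + 0.10×2.1403 + 0.12×1.5078 + 0.33×1.1643 = 1.0191
E(R_P) = R_f + β_P × MRP = 2.7% + 1.0191 × 7.6% = 10.45%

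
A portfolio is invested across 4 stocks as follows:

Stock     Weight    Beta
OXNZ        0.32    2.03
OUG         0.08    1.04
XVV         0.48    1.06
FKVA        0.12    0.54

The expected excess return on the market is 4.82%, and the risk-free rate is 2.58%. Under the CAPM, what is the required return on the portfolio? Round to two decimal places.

β_P = Σ w_i β_i = 0.32×2.03 + 0.08×1.04 + 0.48×1.06 + 0.12×0.54 = 1.3064
E(R_P) = R_f + β_P × MRP = 2.58% + 1.3064 × 4.82% = 8.88%

8.88%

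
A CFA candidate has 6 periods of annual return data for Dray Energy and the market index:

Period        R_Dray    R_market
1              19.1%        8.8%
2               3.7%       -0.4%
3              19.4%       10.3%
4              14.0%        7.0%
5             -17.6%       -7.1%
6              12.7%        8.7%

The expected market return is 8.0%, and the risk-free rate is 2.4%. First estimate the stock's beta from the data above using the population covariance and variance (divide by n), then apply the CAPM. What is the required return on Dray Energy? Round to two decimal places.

Mean R_i = (19.1 + 3.7 + 19.4 + 14.0 − 17.6 + 12.7) / 6 = 8.5500%
Mean R_m = (8.8 − 0.4 + 10.3 + 7.0 − 7.1 + 8.7) / 6 = 4.5500%
Σ(R_i − R̄_i)(R_m − R̄_m) = 466.4550  ⇒  Cov = 466.4550 / 6 = 77.7425
Σ(R_m − R̄_m)² = 234.5750  ⇒  Var(R_m) = 234.5750 / 6 = 39.0958
β = Cov / Var(R_m) = 77.7425 / 39.0958 = 1.9885
MRP = 8.0% − 2.4% = 5.60%
E(R) = R_f + β × MRP = 2.4% + 1.9885 × 5.6% = 13.54%

13.54%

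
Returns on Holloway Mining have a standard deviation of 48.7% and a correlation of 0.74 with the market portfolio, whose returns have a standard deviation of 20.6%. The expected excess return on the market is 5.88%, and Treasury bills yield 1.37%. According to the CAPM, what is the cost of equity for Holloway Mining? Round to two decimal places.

β = ρ × σ_i / σ_m = 0.74 × 48.7% / 20.6% = 1.7494
E(R) = 1.37% + 1.7494 × 5.88% = 11.66%

11.66%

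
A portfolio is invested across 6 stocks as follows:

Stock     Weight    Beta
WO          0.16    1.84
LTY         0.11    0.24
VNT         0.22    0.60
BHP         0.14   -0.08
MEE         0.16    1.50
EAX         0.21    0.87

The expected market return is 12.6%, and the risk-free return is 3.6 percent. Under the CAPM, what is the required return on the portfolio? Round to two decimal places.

11.38%

β_P = Σ w_i β_i = 0.16×1.84 + 0.11×0.24 + 0.22×0.60 + 0.14×-0.08 + 0.16×1.50 + 0.21×0.87 = 0.8643
MRP = 12.6% − 3.6% = 9.00%
E(R_P) = R_f + β_P × MRP = 3.6% + 0.8643 × 9.0% = 11.38%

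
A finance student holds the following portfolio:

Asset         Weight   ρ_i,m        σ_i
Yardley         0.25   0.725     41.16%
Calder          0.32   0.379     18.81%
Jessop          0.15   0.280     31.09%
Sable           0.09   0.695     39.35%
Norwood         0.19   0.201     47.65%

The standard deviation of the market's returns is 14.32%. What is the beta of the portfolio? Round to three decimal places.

β_Yardley = 0.725 × 41.16% / 14.32% = 2.0839
β_Calder = 0.379 × 18.81% / 14.32% = 0.4978
β_Jessop = 0.280 × 31.09% / 14.32% = 0.6079
β_Sable = 0.695 × 39.35% / 14.32% = 1.9098
β_Norwood = 0.201 × 47.65% / 14.32% = 0.6688
β_P = Σ w_i β_i = 0.25×2.0839 + 0.32×0.4978 + 0.15×0.6079 + 0.09×1.9098 + 0.19×0.6688 = 1.0704

1.070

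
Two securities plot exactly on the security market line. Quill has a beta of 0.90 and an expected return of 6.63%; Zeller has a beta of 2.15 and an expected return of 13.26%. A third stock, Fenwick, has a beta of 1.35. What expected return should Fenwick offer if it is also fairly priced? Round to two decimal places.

9.02%

MRP (SML slope) = (13.26% − 6.63%) / (2.15 − 0.90) = 6.63% / 1.25 = 5.3040%
R_f (intercept) = 6.63% − 0.90 × 5.3040% = 1.8564%
E(R_Fenwick) = R_f + β × MRP = 1.8564% + 1.35 × 5.3040% = 9.02%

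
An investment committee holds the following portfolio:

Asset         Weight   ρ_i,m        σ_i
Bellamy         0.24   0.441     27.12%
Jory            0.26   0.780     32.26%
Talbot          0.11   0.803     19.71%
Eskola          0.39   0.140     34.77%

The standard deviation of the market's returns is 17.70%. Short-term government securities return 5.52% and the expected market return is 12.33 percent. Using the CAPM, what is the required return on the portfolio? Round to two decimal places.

10.54%

β_Bellamy = 0.441 × 27.12% / 17.70% = 0.6757
β_Jory = 0.780 × 32.26% / 17.70% = 1.4216
β_Talbot = 0.803 × 19.71% / 17.70% = 0.8942
β_Eskola = 0.140 × 34.77% / 17.70% = 0.2750
β_P = Σ w_i β_i = 0.24×0.6757 + 0.26×1.4216 + 0.11×0.8942 + 0.39×0.2750 = 0.7374
MRP = 12.33% − 5.52% = 6.81%
E(R_P) = R_f + β_P × MRP = 5.52% + 0.7374 × 6.81% = 10.54%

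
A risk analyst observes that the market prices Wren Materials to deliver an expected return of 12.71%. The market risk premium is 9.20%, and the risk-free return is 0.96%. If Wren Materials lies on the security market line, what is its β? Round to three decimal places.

β = (E(R) − R_f) / MRP = (12.71% − 0.96%) / 9.20% = 11.75% / 9.20% = 1.277

1.277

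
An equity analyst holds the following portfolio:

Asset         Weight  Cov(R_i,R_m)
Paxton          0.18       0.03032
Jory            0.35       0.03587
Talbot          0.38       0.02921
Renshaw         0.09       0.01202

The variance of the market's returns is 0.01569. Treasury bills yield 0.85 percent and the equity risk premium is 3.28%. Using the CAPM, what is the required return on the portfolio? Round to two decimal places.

7.16%

β_Paxton = 0.03032 / 0.01569 = 1.9324
β_Jory = 0.03587 / 0.01569 = 2.2862
β_Talbot = 0.02921 / 0.01569 = 1.8617
β_Renshaw = 0.01202 / 0.01569 = 0.7661
β_P = Σ w_i β_i = 0.18×1.9324 + 0.35×2.2862 + 0.38×1.8617 + 0.09×0.7661 = 1.9244
E(R_P) = R_f + β_P × MRP = 0.85% + 1.9244 × 3.28% = 7.16%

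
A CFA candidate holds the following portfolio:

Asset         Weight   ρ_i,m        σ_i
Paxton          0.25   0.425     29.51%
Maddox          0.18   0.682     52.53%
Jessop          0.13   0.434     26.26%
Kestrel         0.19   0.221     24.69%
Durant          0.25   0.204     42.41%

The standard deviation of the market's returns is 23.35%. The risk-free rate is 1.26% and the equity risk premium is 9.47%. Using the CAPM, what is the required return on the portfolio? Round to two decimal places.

β_Paxton = 0.425 × 29.51% / 23.35% = 0.5371
β_Maddox = 0.682 × 52.53% / 23.35% = 1.5343
β_Jessop = 0.434 × 26.26% / 23.35% = 0.4881
β_Kestrel = 0.221 × 24.69% / 23.35% = 0.2337
β_Durant = 0.204 × 42.41% / 23.35% = 0.3705
β_P = Σ w_i β_i = 0.25×0.5371 + 0.18×1.5343 + 0.13×0.4881 + 0.19×0.2337 + 0.25×0.3705 = 0.6109
E(R_P) = R_f + β_P × MRP = 1.26% + 0.6109 × 9.47% = 7.05%

7.05%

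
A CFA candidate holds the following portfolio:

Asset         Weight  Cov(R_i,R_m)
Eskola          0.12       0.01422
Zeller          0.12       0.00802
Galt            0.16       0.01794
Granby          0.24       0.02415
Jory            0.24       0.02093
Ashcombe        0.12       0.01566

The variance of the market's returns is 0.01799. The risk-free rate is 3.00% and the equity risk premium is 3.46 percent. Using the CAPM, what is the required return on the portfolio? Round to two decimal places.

6.51%

β_Eskola = 0.01422 / 0.01799 = 0.7904
β_Zeller = 0.00802 / 0.01799 = 0.4458
β_Galt = 0.01794 / 0.01799 = 0.9972
β_Granby = 0.02415 / 0.01799 = 1.3424
β_Jory = 0.02093 / 0.01799 = 1.1634
β_Ashcombe = 0.01566 / 0.01799 = 0.8705
β_P = Σ w_i β_i = 0.12×0.7904 + 0.12×0.4458 + 0.16×0.9972 + 0.24×1.3424 + 0.24×1.1634 + 0.12×0.8705 = 1.0137
E(R_P) = R_f + β_P × MRP = 3.00% + 1.0137 × 3.46% = 6.51%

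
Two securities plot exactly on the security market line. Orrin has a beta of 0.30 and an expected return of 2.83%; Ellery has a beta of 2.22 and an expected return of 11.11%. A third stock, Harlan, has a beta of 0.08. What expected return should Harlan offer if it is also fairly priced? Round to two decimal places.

MRP (SML slope) = (11.11% − 2.83%) / (2.22 − 0.30) = 8.28% / 1.92 = 4.3125%
R_f (intercept) = 2.83% − 0.30 × 4.3125% = 1.5363%
E(R_Harlan) = R_f + β × MRP = 1.5363% + 0.08 × 4.3125% = 1.88%

1.88%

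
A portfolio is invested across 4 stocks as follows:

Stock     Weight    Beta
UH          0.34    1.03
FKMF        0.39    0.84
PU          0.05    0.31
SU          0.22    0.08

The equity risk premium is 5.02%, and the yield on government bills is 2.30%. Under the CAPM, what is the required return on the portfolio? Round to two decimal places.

β_P = Σ w_i β_i = 0.34×1.03 + 0.39×0.84 + 0.05×0.31 + 0.22×0.08 = 0.7109
E(R_P) = R_f + β_P × MRP = 2.30% + 0.7109 × 5.02% = 5.87%

5.87%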